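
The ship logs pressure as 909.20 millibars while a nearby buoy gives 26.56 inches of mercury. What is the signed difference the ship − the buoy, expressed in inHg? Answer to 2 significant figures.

0.29 inHg

the ship: 909.20 mb = 26.8487 inHg.
Difference: 26.8487 − 26.5600 = 0.29 inHg.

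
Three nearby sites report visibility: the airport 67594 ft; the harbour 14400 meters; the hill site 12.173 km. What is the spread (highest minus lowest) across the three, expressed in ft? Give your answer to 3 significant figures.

the harbour: 14400 m = 47244.09 ft.
the hill site: 12.173 km = 39937.66 ft.
Spread: 67594.00 − 39937.66 = 27700 ft.

27700 ft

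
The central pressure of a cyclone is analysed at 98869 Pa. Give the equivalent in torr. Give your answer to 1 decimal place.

1 Pa = 0.00750062 mmHg, so 98869 × 0.00750062 = 741.6 mmHg.

741.6 mmHg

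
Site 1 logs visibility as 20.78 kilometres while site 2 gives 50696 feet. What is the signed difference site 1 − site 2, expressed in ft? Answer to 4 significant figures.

17480 ft

site 1: 20.78 km = 68175.85 ft.
Difference: 68175.85 − 50696.00 = 17480 ft.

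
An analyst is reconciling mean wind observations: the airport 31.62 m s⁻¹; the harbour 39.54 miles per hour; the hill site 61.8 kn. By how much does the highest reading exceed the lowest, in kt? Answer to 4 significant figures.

27.44 kt

the airport: 31.62 m/s = 61.4644 kt.
the harbour: 39.54 mph = 34.3593 kt.
Spread: 61.8000 − 34.3593 = 27.44 kt.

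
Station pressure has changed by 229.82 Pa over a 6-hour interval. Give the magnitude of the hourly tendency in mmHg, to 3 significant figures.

229.82 Pa / 6 h × 0.00750062 mmHg/Pa = 0.287 mmHg/h.

0.287 mmHg per hour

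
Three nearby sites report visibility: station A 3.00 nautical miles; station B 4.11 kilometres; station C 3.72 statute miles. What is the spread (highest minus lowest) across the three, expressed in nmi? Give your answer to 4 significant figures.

station B: 4.11 km = 2.21922 nmi.
station C: 3.72 SM = 3.23259 nmi.
Spread: 3.23259 − 2.21922 = 1.013 nmi.

1.013 nmi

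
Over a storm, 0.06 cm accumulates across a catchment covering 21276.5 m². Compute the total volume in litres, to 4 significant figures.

Depth: 0.06 cm × 10 = 0.6 mm.
1 mm over 1 m² is 1 L, so volume = 0.6 × 21276.5 = 12765.9 L ≈ 12770 L.

12770 litres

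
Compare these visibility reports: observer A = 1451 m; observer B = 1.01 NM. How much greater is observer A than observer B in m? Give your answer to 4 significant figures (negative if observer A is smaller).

-419.5 m

observer B: 1.01 nmi = 1870.520 m.
Difference: 1451.000 − 1870.520 = -419.5 m.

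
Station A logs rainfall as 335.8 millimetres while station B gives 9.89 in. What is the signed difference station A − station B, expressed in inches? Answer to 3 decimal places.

station A: 335.8 mm = 13.22047 in.
Difference: 13.22047 − 9.89000 = 3.330 in.

3.330 in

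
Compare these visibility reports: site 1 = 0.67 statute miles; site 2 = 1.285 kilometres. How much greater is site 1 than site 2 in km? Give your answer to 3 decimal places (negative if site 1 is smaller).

-0.207 km

site 1: 0.67 SM = 1.07826 km.
Difference: 1.07826 − 1.28500 = -0.207 km.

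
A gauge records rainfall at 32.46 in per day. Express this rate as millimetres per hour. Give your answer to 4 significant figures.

32.46 in/day × 25.4 mm/in × 0.0416667 day/hour = 34.35 mm/hour.

34.35 mm/hour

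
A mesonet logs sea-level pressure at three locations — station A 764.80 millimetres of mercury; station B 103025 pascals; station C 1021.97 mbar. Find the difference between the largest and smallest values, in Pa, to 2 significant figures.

1100 Pa

station A: 764.80 mmHg = 101964.96 Pa.
station C: 1021.97 mb = 102197.00 Pa.
Spread: 103025.00 − 101964.96 = 1100 Pa.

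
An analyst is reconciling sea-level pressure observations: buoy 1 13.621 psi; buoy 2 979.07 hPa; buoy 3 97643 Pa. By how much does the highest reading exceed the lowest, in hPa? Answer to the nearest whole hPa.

40 hPa

buoy 1: 13.621 psi = 939.13 hPa.
buoy 3: 97643 Pa = 976.43 hPa.
Spread: 979.07 − 939.13 = 40 hPa.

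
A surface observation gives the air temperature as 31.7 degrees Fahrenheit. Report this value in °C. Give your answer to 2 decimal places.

-0.17 °C

°C = (°F − 32) × 5/9 = (31.7 − 32) / 1.8 = -0.17 °C.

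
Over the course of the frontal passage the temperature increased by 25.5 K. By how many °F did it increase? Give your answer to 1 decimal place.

45.9 °F

For a temperature change the 32° offset cancels: Δ°F = 25.5 × 1.8 = 45.9 °F.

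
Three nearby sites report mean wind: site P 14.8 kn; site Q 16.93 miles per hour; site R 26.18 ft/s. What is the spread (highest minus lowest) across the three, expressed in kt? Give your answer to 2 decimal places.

0.80 kt

site Q: 16.93 mph = 14.7118 kt.
site R: 26.18 ft/s = 15.5112 kt.
Spread: 15.5112 − 14.7118 = 0.80 kt.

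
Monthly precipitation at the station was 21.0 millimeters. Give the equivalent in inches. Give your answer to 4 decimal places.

0.8268 in

1 mm = 0.0393701 in, so 21.0 × 0.0393701 = 0.8268 in.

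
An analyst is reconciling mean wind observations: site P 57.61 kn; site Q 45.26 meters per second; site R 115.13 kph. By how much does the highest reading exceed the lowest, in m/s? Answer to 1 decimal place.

site P: 57.61 kt = 29.637 m/s.
site R: 115.13 km/h = 31.981 m/s.
Spread: 45.260 − 29.637 = 15.6 m/s.

15.6 m/s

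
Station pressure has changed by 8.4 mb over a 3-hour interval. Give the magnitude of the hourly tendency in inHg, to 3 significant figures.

8.4 mb / 3 h × 0.02953 inHg/mb = 0.0827 inHg/h.

0.0827 inHg per hour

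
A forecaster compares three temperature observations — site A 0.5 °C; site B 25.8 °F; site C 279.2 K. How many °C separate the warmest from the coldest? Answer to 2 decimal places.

site B: 25.8 °F = -3.444 °C.
site C: 279.2 K = 6.050 °C.
Spread: 6.050 − (-3.444) = 9.494 °C.

9.49 °C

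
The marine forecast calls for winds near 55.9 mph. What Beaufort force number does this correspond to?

Beaufort force 10

55.9 mph = 25.0 m/s, which is Beaufort 10 (storm, 24.5–28.4 m/s).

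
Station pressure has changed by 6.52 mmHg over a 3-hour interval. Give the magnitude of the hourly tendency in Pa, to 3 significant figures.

290 Pa per hour

6.52 mmHg / 3 h × 133.322 Pa/mmHg = 290 Pa/h.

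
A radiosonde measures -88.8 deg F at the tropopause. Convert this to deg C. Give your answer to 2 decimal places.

°C = (°F − 32) × 5/9 = (-88.8 − 32) / 1.8 = -67.11 °C.

-67.11 °C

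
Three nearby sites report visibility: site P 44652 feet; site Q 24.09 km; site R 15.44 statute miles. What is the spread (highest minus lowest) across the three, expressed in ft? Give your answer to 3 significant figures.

site Q: 24.09 km = 79035.43 ft.
site R: 15.44 SM = 81523.20 ft.
Spread: 81523.20 − 44652.00 = 36900 ft.

36900 ft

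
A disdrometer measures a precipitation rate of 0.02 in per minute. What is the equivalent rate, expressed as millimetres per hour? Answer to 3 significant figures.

30.5 mm/hour

0.02 in/minute × 25.4 mm/in × 60 minute/hour = 30.5 mm/hour.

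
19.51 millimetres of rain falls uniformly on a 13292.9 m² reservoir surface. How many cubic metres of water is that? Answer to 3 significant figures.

259 cubic metres

1 mm over 1 m² is 1 L, so volume = 19.51 × 13292.9 = 259344.48 L = 259 m³.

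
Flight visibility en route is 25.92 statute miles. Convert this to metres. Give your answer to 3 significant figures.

41700 m

1 SM = 1609.34 m, so 25.92 × 1609.34 = 41700 m.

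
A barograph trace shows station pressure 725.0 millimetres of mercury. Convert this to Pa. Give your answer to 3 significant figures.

96700 Pa

1 mmHg = 133.322 Pa, so 725.0 × 133.322 = 96700 Pa.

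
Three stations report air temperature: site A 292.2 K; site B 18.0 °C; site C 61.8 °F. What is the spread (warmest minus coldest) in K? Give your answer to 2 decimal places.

site A: 292.2 K = 19.050 °C.
site C: 61.8 °F = 16.556 °C.
Spread: 19.050 − 16.556 = 2.494 °C.

2.49 K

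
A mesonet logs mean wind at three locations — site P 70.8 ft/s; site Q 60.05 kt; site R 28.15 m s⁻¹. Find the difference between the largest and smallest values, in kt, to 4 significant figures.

18.10 kt

site P: 70.8 ft/s = 41.9479 kt.
site R: 28.15 m/s = 54.7192 kt.
Spread: 60.0500 − 41.9479 = 18.10 kt.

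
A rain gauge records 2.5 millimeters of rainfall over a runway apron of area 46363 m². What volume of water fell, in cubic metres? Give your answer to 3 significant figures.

116 cubic metres

1 mm over 1 m² is 1 L, so volume = 2.5 × 46363 = 115907.5 L = 116 m³.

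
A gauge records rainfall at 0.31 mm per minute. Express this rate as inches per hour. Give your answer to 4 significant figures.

0.7323 in/hour

0.31 mm/minute × 0.0393701 in/mm × 60 minute/hour = 0.7323 in/hour.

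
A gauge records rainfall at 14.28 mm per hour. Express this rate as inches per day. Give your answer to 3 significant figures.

13.5 in/day

14.28 mm/hour × 0.0393701 in/mm × 24 hour/day = 13.5 in/day.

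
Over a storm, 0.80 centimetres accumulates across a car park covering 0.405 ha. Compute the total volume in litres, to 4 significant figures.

Depth: 0.80 cm × 10 = 8 mm.
Area: 0.405 ha = 4050 m².
1 mm over 1 m² is 1 L, so volume = 8 × 4050 = 32400 L.

32400 litres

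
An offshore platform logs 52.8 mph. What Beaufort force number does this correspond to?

Beaufort force 9

52.8 mph = 23.6 m/s, which is Beaufort 9 (strong gale, 20.8–24.4 m/s).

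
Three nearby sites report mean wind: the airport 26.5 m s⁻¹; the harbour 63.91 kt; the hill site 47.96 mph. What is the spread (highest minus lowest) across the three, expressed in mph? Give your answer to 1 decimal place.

25.6 mph

the airport: 26.5 m/s = 59.279 mph.
the harbour: 63.91 kt = 73.546 mph.
Spread: 73.546 − 47.960 = 25.6 mph.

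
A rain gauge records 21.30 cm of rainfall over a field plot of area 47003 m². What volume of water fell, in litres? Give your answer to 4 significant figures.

Depth: 21.30 cm × 10 = 213 mm.
1 mm over 1 m² is 1 L, so volume = 213 × 47003 = 10011639 L ≈ 10010000 L.

10010000 litres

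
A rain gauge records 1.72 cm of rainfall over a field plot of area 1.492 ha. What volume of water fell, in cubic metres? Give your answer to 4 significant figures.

Depth: 1.72 cm × 10 = 17.2 mm.
Area: 1.492 ha = 14920 m².
1 mm over 1 m² is 1 L, so volume = 17.2 × 14920 = 256624 L = 256.6 m³.

256.6 cubic metres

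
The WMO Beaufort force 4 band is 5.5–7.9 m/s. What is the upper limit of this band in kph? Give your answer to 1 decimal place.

28.4 km/h

5.5–7.9 m/s × 3.6 = 19.8–28.4 km/h.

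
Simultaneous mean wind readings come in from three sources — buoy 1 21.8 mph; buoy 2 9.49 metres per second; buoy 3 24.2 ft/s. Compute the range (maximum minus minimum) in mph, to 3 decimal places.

buoy 2: 9.49 m/s = 21.22853 mph.
buoy 3: 24.2 ft/s = 16.50000 mph.
Spread: 21.80000 − 16.50000 = 5.300 mph.

5.300 mph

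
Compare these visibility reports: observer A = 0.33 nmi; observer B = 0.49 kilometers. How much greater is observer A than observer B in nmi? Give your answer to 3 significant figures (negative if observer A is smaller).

0.0654 nmi

observer B: 0.49 km = 0.264579 nmi.
Difference: 0.330000 − 0.264579 = 0.0654 nmi.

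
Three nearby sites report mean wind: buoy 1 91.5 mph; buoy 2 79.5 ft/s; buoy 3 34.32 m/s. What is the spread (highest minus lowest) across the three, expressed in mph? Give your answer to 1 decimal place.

buoy 2: 79.5 ft/s = 54.205 mph.
buoy 3: 34.32 m/s = 76.772 mph.
Spread: 91.500 − 54.205 = 37.3 mph.

37.3 mph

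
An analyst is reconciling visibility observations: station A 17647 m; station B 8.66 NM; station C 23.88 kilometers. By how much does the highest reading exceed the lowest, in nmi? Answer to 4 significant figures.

4.234 nmi

station A: 17647 m = 9.52862 nmi.
station C: 23.88 km = 12.89417 nmi.
Spread: 12.89417 − 8.66000 = 4.234 nmi.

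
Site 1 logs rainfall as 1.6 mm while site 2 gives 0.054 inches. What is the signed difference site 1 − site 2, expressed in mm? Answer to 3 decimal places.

0.228 mm

site 2: 0.054 in = 1.37160 mm.
Difference: 1.60000 − 1.37160 = 0.228 mm.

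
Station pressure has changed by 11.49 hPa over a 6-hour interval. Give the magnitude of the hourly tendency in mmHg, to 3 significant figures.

1.44 mmHg per hour

11.49 hPa / 6 h × 0.750062 mmHg/hPa = 1.44 mmHg/h.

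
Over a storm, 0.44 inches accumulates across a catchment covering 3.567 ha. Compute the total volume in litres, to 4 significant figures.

Depth: 0.44 in × 25.4 = 11.176 mm.
Area: 3.567 ha = 35670 m².
1 mm over 1 m² is 1 L, so volume = 11.176 × 35670 = 398647.92 L ≈ 398600 L.

398600 litres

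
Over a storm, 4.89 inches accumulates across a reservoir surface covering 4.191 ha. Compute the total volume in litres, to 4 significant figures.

Depth: 4.89 in × 25.4 = 124.206 mm.
Area: 4.191 ha = 41910 m².
1 mm over 1 m² is 1 L, so volume = 124.206 × 41910 = 5205473.5 L ≈ 5205000 L.

5205000 litres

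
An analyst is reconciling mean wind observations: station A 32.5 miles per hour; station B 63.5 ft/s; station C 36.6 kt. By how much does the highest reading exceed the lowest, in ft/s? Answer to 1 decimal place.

15.8 ft/s

station A: 32.5 mph = 47.667 ft/s.
station C: 36.6 kt = 61.774 ft/s.
Spread: 63.500 − 47.667 = 15.8 ft/s.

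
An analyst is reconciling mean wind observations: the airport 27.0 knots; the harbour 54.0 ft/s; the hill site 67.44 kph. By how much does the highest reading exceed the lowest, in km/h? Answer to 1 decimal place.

the airport: 27.0 kt = 50.004 km/h.
the harbour: 54.0 ft/s = 59.253 km/h.
Spread: 67.440 − 50.004 = 17.4 km/h.

17.4 km/h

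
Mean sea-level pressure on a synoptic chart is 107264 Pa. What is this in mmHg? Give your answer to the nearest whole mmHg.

805 mmHg

1 Pa = 0.00750062 mmHg, so 107264 × 0.00750062 = 805 mmHg.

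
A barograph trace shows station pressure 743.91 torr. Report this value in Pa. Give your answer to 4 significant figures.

1 mmHg = 133.322 Pa, so 743.91 × 133.322 = 99180 Pa.

99180 Pa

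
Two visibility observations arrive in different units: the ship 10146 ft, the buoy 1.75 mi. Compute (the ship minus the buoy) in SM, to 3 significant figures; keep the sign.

the ship: 10146 ft = 1.92159 SM.
Difference: 1.92159 − 1.75000 = 0.172 SM.

0.172 SM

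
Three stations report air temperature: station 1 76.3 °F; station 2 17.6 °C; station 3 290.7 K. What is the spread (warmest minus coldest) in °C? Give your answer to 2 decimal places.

7.06 °C

station 1: 76.3 °F = 24.611 °C.
station 3: 290.7 K = 17.550 °C.
Spread: 24.611 − 17.550 = 7.061 °C.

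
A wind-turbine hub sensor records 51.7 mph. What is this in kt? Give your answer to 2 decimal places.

1 mph = 0.868976 kt, so 51.7 × 0.868976 = 44.93 kt.

44.93 kt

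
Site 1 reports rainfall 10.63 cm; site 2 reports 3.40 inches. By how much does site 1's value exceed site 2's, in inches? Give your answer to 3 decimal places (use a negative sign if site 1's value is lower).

0.785 in

site 1: 10.63 cm = 4.18504 in.
Difference: 4.18504 − 3.40000 = 0.785 in.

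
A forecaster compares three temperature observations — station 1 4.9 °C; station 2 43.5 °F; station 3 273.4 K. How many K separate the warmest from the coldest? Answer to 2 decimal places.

6.14 K

station 2: 43.5 °F = 6.389 °C.
station 3: 273.4 K = 0.250 °C.
Spread: 6.389 − 0.250 = 6.139 °C.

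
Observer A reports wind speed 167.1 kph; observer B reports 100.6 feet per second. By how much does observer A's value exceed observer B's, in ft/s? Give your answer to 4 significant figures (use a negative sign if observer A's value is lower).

observer A: 167.1 km/h = 152.2857 ft/s.
Difference: 152.2857 − 100.6000 = 51.69 ft/s.

51.69 ft/s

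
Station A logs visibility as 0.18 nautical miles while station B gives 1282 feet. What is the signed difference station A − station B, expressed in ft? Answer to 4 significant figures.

-188.3 ft

station A: 0.18 nmi = 1093.701 ft.
Difference: 1093.701 − 1282.000 = -188.3 ft.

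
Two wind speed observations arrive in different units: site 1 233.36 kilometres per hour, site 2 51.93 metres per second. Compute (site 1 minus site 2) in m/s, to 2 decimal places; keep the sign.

12.89 m/s

site 1: 233.36 km/h = 64.8222 m/s.
Difference: 64.8222 − 51.9300 = 12.89 m/s.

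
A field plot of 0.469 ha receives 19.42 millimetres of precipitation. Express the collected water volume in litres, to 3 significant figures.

Area: 0.469 ha = 4690 m².
1 mm over 1 m² is 1 L, so volume = 19.42 × 4690 = 91079.8 L ≈ 91100 L.

91100 litres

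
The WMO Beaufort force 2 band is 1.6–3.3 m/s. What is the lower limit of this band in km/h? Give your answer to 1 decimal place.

5.8 km/h

1.6–3.3 m/s × 3.6 = 5.8–11.9 km/h.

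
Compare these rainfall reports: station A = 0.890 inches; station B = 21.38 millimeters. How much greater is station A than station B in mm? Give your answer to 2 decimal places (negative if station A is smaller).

1.23 mm

station A: 0.890 in = 22.6060 mm.
Difference: 22.6060 − 21.3800 = 1.23 mm.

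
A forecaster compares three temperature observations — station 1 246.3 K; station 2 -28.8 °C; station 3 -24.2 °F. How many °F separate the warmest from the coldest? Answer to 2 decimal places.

station 1: 246.3 K = -26.850 °C.
station 3: -24.2 °F = -31.222 °C.
Spread: (-26.850) − (-31.222) = 4.372 °C = 7.87 °F.

7.87 °F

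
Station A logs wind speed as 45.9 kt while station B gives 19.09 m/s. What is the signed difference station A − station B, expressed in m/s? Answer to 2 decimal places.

4.52 m/s

station A: 45.9 kt = 23.6130 m/s.
Difference: 23.6130 − 19.0900 = 4.52 m/s.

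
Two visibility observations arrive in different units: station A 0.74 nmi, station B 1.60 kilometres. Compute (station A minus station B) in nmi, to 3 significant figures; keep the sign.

-0.124 nmi

station B: 1.60 km = 0.86393 nmi.
Difference: 0.74000 − 0.86393 = -0.124 nmi.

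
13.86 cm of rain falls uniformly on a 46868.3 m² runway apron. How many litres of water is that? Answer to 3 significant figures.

Depth: 13.86 cm × 10 = 138.6 mm.
1 mm over 1 m² is 1 L, so volume = 138.6 × 46868.3 = 6495946.4 L ≈ 6500000 L.

6500000 litres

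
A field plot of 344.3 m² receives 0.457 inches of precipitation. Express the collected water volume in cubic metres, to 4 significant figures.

3.997 cubic metres

Depth: 0.457 in × 25.4 = 11.6078 mm.
1 mm over 1 m² is 1 L, so volume = 11.6078 × 344.3 = 3996.5655 L = 3.997 m³.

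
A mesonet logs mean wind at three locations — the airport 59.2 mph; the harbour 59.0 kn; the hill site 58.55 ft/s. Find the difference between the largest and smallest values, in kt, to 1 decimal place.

the airport: 59.2 mph = 51.443 kt.
the hill site: 58.55 ft/s = 34.690 kt.
Spread: 59.000 − 34.690 = 24.3 kt.

24.3 kt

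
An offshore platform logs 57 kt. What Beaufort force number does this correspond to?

57 kt lies in the Beaufort 11 band (violent storm, 56–63 kt).

Beaufort force 11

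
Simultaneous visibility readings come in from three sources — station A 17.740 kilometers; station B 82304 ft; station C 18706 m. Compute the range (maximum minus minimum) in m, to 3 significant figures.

station A: 17.740 km = 17740.00 m.
station B: 82304 ft = 25086.26 m.
Spread: 25086.26 − 17740.00 = 7350 m.

7350 m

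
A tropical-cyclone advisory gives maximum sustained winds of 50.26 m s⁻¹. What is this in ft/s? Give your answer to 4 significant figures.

1 m/s = 3.28084 ft/s, so 50.26 × 3.28084 = 164.9 ft/s.

164.9 ft/s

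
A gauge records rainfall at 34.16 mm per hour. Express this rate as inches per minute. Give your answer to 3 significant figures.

0.0224 in/minute

34.16 mm/hour × 0.0393701 in/mm × 0.0166667 hour/minute = 0.0224 in/minute.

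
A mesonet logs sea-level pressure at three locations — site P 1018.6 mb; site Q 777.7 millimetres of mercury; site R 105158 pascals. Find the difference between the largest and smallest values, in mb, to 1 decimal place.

site Q: 777.7 mmHg = 1036.848 mb.
site R: 105158 Pa = 1051.580 mb.
Spread: 1051.580 − 1018.600 = 33.0 mb.

33.0 mb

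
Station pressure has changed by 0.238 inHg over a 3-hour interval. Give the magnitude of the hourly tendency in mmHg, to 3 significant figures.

0.238 inHg / 3 h × 25.4 mmHg/inHg = 2.02 mmHg/h.

2.02 mmHg per hour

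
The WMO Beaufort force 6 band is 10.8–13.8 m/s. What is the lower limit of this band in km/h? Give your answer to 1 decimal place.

10.8–13.8 m/s × 3.6 = 38.9–49.7 km/h.

38.9 km/h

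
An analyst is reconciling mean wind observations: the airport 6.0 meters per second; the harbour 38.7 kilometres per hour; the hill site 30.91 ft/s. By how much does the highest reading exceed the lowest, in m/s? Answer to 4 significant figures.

the harbour: 38.7 km/h = 10.75000 m/s.
the hill site: 30.91 ft/s = 9.42137 m/s.
Spread: 10.75000 − 6.00000 = 4.750 m/s.

4.750 m/s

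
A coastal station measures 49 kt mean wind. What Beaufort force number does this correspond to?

Beaufort force 10

49 kt lies in the Beaufort 10 band (storm, 48–55 kt).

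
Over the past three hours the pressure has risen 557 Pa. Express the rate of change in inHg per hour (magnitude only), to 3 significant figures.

557 Pa / 3 h × 0.0002953 inHg/Pa = 0.0548 inHg/h.

0.0548 inHg per hour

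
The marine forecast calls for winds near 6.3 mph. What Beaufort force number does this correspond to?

6.3 mph = 2.8 m/s, which is Beaufort 2 (light breeze, 1.6–3.3 m/s).

Beaufort force 2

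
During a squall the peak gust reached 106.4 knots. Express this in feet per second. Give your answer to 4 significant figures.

1 kt = 1.68781 ft/s, so 106.4 × 1.68781 = 179.6 ft/s.

179.6 ft/s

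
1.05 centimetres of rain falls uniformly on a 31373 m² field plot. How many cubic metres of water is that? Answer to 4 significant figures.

Depth: 1.05 cm × 10 = 10.5 mm.
1 mm over 1 m² is 1 L, so volume = 10.5 × 31373 = 329416.5 L = 329.4 m³.

329.4 cubic metres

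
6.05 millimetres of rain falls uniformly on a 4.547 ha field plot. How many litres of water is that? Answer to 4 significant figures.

Area: 4.547 ha = 45470 m².
1 mm over 1 m² is 1 L, so volume = 6.05 × 45470 = 275093.5 L ≈ 275100 L.

275100 litres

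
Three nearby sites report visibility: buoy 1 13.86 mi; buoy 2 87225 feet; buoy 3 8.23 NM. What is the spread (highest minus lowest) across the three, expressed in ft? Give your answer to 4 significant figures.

buoy 1: 13.86 SM = 73180.80 ft.
buoy 3: 8.23 nmi = 50006.43 ft.
Spread: 87225.00 − 50006.43 = 37220 ft.

37220 ft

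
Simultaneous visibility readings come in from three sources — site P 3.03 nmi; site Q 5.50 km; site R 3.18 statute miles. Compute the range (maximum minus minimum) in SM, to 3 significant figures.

site P: 3.03 nmi = 3.48686 SM.
site Q: 5.50 km = 3.41754 SM.
Spread: 3.48686 − 3.18000 = 0.307 SM.

0.307 SM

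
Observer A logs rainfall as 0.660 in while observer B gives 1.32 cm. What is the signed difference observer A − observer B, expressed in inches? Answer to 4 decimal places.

observer B: 1.32 cm = 0.519685 in.
Difference: 0.660000 − 0.519685 = 0.1403 in.

0.1403 in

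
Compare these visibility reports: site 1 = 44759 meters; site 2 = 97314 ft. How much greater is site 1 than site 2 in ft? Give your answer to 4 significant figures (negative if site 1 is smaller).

site 1: 44759 m = 146847.11 ft.
Difference: 146847.11 − 97314.00 = 49530 ft.

49530 ft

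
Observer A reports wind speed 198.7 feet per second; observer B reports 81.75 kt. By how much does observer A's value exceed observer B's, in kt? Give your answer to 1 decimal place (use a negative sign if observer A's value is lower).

observer A: 198.7 ft/s = 117.727 kt.
Difference: 117.727 − 81.750 = 36.0 kt.

36.0 kt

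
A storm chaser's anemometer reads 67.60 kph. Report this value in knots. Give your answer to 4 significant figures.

1 km/h = 0.539957 kt, so 67.60 × 0.539957 = 36.50 kt.

36.50 kt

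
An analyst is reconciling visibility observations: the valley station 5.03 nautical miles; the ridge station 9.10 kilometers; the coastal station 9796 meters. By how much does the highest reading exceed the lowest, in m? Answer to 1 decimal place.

the valley station: 5.03 nmi = 9315.560 m.
the ridge station: 9.10 km = 9100.000 m.
Spread: 9796.000 − 9100.000 = 696.0 m.

696.0 m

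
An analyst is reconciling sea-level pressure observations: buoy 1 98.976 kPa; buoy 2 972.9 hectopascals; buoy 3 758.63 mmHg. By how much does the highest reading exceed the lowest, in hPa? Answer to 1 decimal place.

38.5 hPa

buoy 1: 98.976 kPa = 989.760 hPa.
buoy 3: 758.63 mmHg = 1011.424 hPa.
Spread: 1011.424 − 972.900 = 38.5 hPa.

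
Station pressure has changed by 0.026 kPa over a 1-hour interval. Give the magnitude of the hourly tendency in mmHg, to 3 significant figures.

0.026 kPa / 1 h × 7.50062 mmHg/kPa = 0.195 mmHg/h.

0.195 mmHg per hour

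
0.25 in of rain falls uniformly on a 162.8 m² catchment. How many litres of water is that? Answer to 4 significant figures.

Depth: 0.25 in × 25.4 = 6.35 mm.
1 mm over 1 m² is 1 L, so volume = 6.35 × 162.8 = 1033.78 L ≈ 1034 L.

1034 litres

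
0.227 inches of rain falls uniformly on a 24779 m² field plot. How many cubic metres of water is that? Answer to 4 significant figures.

Depth: 0.227 in × 25.4 = 5.7658 mm.
1 mm over 1 m² is 1 L, so volume = 5.7658 × 24779 = 142870.76 L = 142.9 m³.

142.9 cubic metres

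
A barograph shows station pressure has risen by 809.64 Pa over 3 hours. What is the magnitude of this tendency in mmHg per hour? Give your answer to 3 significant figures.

809.64 Pa / 3 h × 0.00750062 mmHg/Pa = 2.02 mmHg/h.

2.02 mmHg per hour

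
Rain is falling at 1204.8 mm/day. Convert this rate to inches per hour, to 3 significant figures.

1204.8 mm/day × 0.0393701 in/mm × 0.0416667 day/hour = 1.98 in/hour.

1.98 in/hour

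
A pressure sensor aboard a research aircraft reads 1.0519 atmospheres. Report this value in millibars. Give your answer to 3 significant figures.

1070 mb

1 atm = 1013.25 mb, so 1.0519 × 1013.25 = 1070 mb.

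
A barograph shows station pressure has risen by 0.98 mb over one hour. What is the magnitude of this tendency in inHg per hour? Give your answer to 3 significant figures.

0.0289 inHg per hour

0.98 mb / 1 h × 0.02953 inHg/mb = 0.0289 inHg/h.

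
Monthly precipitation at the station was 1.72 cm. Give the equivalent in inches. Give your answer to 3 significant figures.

0.677 in

1 cm = 0.393701 in, so 1.72 × 0.393701 = 0.677 in.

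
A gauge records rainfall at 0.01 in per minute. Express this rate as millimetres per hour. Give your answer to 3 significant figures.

0.01 in/minute × 25.4 mm/in × 60 minute/hour = 15.2 mm/hour.

15.2 mm/hour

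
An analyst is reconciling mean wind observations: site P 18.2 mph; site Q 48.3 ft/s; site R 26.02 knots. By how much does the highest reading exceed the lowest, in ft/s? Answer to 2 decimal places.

21.61 ft/s

site P: 18.2 mph = 26.6933 ft/s.
site R: 26.02 kt = 43.9168 ft/s.
Spread: 48.3000 − 26.6933 = 21.61 ft/s.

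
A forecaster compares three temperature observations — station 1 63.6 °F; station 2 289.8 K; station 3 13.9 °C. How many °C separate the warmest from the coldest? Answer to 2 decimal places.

3.66 °C

station 1: 63.6 °F = 17.556 °C.
station 2: 289.8 K = 16.650 °C.
Spread: 17.556 − 13.900 = 3.656 °C.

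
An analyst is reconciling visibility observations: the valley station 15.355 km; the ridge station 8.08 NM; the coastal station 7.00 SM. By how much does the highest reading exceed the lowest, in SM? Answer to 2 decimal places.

the valley station: 15.355 km = 9.5412 SM.
the ridge station: 8.08 nmi = 9.2983 SM.
Spread: 9.5412 − 7.0000 = 2.54 SM.

2.54 SM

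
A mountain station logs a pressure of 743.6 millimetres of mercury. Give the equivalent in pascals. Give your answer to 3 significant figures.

99100 Pa

1 mmHg = 133.322 Pa, so 743.6 × 133.322 = 99100 Pa.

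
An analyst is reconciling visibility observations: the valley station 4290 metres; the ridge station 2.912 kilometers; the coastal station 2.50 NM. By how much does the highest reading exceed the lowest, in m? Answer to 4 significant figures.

the ridge station: 2.912 km = 2912.00 m.
the coastal station: 2.50 nmi = 4630.00 m.
Spread: 4630.00 − 2912.00 = 1718 m.

1718 m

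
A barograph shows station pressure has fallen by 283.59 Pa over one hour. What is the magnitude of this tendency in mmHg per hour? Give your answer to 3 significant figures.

2.13 mmHg per hour

283.59 Pa / 1 h × 0.00750062 mmHg/Pa = 2.13 mmHg/h.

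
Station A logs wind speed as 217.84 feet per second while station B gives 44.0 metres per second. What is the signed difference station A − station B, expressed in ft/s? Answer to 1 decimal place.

station B: 44.0 m/s = 144.357 ft/s.
Difference: 217.840 − 144.357 = 73.5 ft/s.

73.5 ft/s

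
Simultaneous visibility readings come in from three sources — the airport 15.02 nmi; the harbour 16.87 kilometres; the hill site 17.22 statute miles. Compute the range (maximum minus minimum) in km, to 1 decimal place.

10.9 km

the airport: 15.02 nmi = 27.817 km.
the hill site: 17.22 SM = 27.713 km.
Spread: 27.817 − 16.870 = 10.9 km.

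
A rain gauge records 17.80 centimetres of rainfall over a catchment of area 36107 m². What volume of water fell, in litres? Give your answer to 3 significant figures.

Depth: 17.80 cm × 10 = 178 mm.
1 mm over 1 m² is 1 L, so volume = 178 × 36107 = 6427046 L ≈ 6430000 L.

6430000 litres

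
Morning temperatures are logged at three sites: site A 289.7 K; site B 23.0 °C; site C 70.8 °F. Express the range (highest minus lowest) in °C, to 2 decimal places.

6.45 °C

site A: 289.7 K = 16.550 °C.
site C: 70.8 °F = 21.556 °C.
Spread: 23.000 − 16.550 = 6.450 °C.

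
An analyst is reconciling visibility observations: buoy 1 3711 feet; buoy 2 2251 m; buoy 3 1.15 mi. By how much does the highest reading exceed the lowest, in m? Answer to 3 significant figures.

1120 m

buoy 1: 3711 ft = 1131.11 m.
buoy 3: 1.15 SM = 1850.75 m.
Spread: 2251.00 − 1131.11 = 1120 m.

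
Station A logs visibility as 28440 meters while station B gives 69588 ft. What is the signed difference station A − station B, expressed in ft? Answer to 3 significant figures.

23700 ft

station A: 28440 m = 93307.09 ft.
Difference: 93307.09 − 69588.00 = 23700 ft.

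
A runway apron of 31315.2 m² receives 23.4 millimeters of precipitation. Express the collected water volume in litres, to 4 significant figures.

1 mm over 1 m² is 1 L, so volume = 23.4 × 31315.2 = 732775.68 L ≈ 732800 L.

732800 litres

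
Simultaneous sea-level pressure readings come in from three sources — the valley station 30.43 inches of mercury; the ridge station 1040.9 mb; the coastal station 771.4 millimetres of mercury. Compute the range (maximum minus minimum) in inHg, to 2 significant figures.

the ridge station: 1040.9 mb = 30.7378 inHg.
the coastal station: 771.4 mmHg = 30.3701 inHg.
Spread: 30.7378 − 30.3701 = 0.37 inHg.

0.37 inHg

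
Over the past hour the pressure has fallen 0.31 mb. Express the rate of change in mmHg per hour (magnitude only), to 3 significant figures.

0.233 mmHg per hour

0.31 mb / 1 h × 0.750062 mmHg/mb = 0.233 mmHg/h.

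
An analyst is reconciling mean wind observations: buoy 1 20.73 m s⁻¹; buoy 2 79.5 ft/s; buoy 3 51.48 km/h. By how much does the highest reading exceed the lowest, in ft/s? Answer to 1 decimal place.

buoy 1: 20.73 m/s = 68.012 ft/s.
buoy 3: 51.48 km/h = 46.916 ft/s.
Spread: 79.500 − 46.916 = 32.6 ft/s.

32.6 ft/s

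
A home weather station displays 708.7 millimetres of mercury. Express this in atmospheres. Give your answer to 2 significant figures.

0.93 atm

1 mmHg = 0.00131579 atm, so 708.7 × 0.00131579 = 0.93 atm.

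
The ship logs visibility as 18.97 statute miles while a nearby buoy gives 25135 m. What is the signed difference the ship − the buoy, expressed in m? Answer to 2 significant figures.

the ship: 18.97 SM = 30529.26 m.
Difference: 30529.26 − 25135.00 = 5400 m.

5400 m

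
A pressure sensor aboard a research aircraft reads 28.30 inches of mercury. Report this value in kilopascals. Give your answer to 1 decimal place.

95.8 kPa

1 inHg = 3.38639 kPa, so 28.30 × 3.38639 = 95.8 kPa.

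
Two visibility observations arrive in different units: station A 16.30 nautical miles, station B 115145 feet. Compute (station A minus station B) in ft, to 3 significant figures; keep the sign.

station A: 16.30 nmi = 99040.68 ft.
Difference: 99040.68 − 115145.00 = -16100 ft.

-16100 ft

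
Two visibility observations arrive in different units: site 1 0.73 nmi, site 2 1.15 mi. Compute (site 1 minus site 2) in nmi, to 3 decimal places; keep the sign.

-0.269 nmi

site 2: 1.15 SM = 0.99932 nmi.
Difference: 0.73000 − 0.99932 = -0.269 nmi.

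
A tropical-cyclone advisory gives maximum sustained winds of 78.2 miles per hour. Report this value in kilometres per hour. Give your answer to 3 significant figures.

1 mph = 1.60934 km/h, so 78.2 × 1.60934 = 126 km/h.

126 km/h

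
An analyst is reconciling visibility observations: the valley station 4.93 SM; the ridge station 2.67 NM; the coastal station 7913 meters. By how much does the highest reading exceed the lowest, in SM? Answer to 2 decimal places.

1.86 SM

the ridge station: 2.67 nmi = 3.0726 SM.
the coastal station: 7913 m = 4.9169 SM.
Spread: 4.9300 − 3.0726 = 1.86 SM.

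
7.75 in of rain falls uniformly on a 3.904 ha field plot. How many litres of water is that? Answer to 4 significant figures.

7685000 litres

Depth: 7.75 in × 25.4 = 196.85 mm.
Area: 3.904 ha = 39040 m².
1 mm over 1 m² is 1 L, so volume = 196.85 × 39040 = 7685024 L ≈ 7685000 L.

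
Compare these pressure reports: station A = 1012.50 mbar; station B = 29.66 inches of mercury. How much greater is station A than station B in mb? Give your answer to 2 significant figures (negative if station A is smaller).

8.1 mb

station B: 29.66 inHg = 1004.403 mb.
Difference: 1012.500 − 1004.403 = 8.1 mb.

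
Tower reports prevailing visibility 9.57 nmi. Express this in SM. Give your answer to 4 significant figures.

11.01 SM

1 nmi = 1.15078 SM, so 9.57 × 1.15078 = 11.01 SM.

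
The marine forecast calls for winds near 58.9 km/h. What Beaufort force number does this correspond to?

58.9 km/h = 16.4 m/s, which is Beaufort 7 (near gale, 13.9–17.1 m/s).

Beaufort force 7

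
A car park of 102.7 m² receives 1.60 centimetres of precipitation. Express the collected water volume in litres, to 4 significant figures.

Depth: 1.60 cm × 10 = 16 mm.
1 mm over 1 m² is 1 L, so volume = 16 × 102.7 = 1643.2 L ≈ 1643 L.

1643 litres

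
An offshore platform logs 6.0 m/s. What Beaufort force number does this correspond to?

6.0 m/s lies in the Beaufort 4 band (moderate breeze, 5.5–7.9 m/s).

Beaufort force 4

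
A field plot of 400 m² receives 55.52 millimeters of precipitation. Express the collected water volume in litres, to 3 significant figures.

1 mm over 1 m² is 1 L, so volume = 55.52 × 400 = 22208 L ≈ 22200 L.

22200 litres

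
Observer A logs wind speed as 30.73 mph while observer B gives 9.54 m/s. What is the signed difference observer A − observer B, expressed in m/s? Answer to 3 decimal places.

observer A: 30.73 mph = 13.73754 m/s.
Difference: 13.73754 − 9.54000 = 4.198 m/s.

4.198 m/s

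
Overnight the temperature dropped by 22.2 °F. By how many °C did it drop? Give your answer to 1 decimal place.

A change of 1 °C equals a change of 1.8 °F: Δ°C = 22.2 × 0.5556 = 12.3 °C.

12.3 °C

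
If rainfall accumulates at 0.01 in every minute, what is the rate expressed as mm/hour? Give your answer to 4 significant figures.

15.24 mm/hour

0.01 in/minute × 25.4 mm/in × 60 minute/hour = 15.24 mm/hour.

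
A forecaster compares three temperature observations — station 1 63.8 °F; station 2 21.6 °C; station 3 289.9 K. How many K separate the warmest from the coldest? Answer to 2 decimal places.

4.85 K

station 1: 63.8 °F = 17.667 °C.
station 3: 289.9 K = 16.750 °C.
Spread: 21.600 − 16.750 = 4.850 °C.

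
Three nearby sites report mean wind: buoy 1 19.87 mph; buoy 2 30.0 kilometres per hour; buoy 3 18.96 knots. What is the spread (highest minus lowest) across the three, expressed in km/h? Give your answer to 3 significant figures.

5.11 km/h

buoy 1: 19.87 mph = 31.9777 km/h.
buoy 3: 18.96 kt = 35.1139 km/h.
Spread: 35.1139 − 30.0000 = 5.11 km/h.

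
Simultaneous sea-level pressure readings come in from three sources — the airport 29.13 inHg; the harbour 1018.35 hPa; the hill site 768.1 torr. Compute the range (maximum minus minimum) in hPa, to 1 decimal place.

37.6 hPa

the airport: 29.13 inHg = 986.455 hPa.
the hill site: 768.1 mmHg = 1024.049 hPa.
Spread: 1024.049 − 986.455 = 37.6 hPa.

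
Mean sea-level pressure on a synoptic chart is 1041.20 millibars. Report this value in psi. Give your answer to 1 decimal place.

1 mb = 0.0145038 psi, so 1041.20 × 0.0145038 = 15.1 psi.

15.1 psi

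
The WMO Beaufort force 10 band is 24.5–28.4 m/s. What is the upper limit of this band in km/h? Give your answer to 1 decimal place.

24.5–28.4 m/s × 3.6 = 88.2–102.2 km/h.

102.2 km/h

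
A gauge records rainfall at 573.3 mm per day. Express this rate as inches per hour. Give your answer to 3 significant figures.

0.940 in/hour

573.3 mm/day × 0.0393701 in/mm × 0.0416667 day/hour = 0.940 in/hour.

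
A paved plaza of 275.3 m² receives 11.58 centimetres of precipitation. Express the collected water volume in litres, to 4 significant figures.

Depth: 11.58 cm × 10 = 115.8 mm.
1 mm over 1 m² is 1 L, so volume = 115.8 × 275.3 = 31879.74 L ≈ 31880 L.

31880 litres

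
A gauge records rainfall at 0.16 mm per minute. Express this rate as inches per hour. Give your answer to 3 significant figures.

0.16 mm/minute × 0.0393701 in/mm × 60 minute/hour = 0.378 in/hour.

0.378 in/hour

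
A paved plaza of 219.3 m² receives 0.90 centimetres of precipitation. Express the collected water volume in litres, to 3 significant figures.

Depth: 0.90 cm × 10 = 9 mm.
1 mm over 1 m² is 1 L, so volume = 9 × 219.3 = 1973.7 L ≈ 1970 L.

1970 litres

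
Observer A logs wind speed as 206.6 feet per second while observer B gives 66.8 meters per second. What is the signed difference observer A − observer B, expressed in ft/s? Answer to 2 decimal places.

-12.56 ft/s

observer B: 66.8 m/s = 219.1601 ft/s.
Difference: 206.6000 − 219.1601 = -12.56 ft/s.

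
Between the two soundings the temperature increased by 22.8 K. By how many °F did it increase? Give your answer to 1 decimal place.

41.0 °F

Converting a difference, only the 9/5 scale factor applies: Δ°F = 22.8 × 1.8 = 41.0 °F.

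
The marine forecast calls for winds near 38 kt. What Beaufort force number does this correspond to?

Beaufort force 8

38 kt lies in the Beaufort 8 band (gale, 34–40 kt).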